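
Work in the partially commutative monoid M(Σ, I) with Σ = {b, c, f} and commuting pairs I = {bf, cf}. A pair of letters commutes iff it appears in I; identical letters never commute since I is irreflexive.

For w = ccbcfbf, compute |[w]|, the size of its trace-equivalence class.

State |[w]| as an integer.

21

piece 0:c — minimal
piece 1:c rests on {0:c}
piece 2:b rests on {1:c}
piece 3:c rests on {2:b}
piece 4:f — minimal
piece 5:b rests on {3:c}
piece 6:f rests on {4:f}
minimal pieces: {0:c, 4:f}
ways to finish when only these pieces remain (= sum over removing one remaining piece with nothing left below it):
  1 left: {5}→1  {6}→1
  2 left: {3,5}→1  {4,6}→1  {5,6}→2
  3 left: {2,3,5}→1  {3,5,6}→3  {4,5,6}→3
  4 left: {1,2,3,5}→1  {2,3,5,6}→4  {3,4,5,6}→6
  5 left: {0,1,2,3,5}→1  {1,2,3,5,6}→5  {2,3,4,5,6}→10
  placing 0:c first → 15 extensions
  placing 4:f first → 6 extensions
total linear extensions = 21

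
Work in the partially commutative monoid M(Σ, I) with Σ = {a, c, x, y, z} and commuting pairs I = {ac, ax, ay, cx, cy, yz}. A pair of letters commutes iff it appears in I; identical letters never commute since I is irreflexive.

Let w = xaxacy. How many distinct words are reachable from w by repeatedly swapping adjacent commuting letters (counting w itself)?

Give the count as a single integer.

60

piece 0:x — minimal
piece 1:a — minimal
piece 2:x rests on {0:x}
piece 3:a rests on {1:a}
piece 4:c — minimal
piece 5:y rests on {2:x}
minimal pieces: {0:x, 1:a, 4:c}
ways to finish when only these pieces remain (= sum over removing one remaining piece with nothing left below it):
  1 left: {3}→1  {4}→1  {5}→1
  2 left: {1,3}→1  {2,5}→1  {3,4}→2  {3,5}→2  {4,5}→2
  3 left: {0,2,5}→1  {1,3,4}→3  {1,3,5}→3  {2,3,5}→3  {2,4,5}→3  {3,4,5}→6
  4 left: {0,2,3,5}→4  {0,2,4,5}→4  {1,2,3,5}→6  {1,3,4,5}→12  {2,3,4,5}→12
  placing 0:x first → 30 extensions
  placing 1:a first → 20 extensions
  placing 4:c first → 10 extensions
total linear extensions = 60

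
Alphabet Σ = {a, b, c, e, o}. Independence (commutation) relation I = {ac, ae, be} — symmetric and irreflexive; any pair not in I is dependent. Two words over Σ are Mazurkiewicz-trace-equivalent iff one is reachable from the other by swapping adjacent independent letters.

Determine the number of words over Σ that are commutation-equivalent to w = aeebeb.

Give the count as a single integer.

20

0(a) covers ∅
1(e) covers ∅
2(e) covers 1:e
3(b) covers 0:a
4(e) covers 2:e
5(b) covers 3:b
floor of heap: 0:a, 1:e
completions by unplaced set U, small U first (add the entries for U minus each lowest piece of U):
  |U|=1: {4}:1  {5}:1
  |U|=2: {2,4}:1  {3,5}:1  {4,5}:2
  |U|=3: {0,3,5}:1  {1,2,4}:1  {2,4,5}:3  {3,4,5}:3
  |U|=4: {0,3,4,5}:4  {1,2,4,5}:4  {2,3,4,5}:6
  start at 0(a): 10
  start at 1(e): 10
sum over floor = 20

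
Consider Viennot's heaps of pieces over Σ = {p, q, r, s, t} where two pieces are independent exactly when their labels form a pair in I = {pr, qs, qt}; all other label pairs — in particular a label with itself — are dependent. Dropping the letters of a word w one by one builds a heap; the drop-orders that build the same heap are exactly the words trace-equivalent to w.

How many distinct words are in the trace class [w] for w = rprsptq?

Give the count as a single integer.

6

#0=r has no predecessor
#1=p has no predecessor
#2=r depends on [0:r]
#3=s depends on [1:p, 2:r]
#4=p depends on [3:s]
#5=t depends on [4:p]
#6=q depends on [4:p]
sources: [0:r, 1:p]
N(rest) = Σ N(rest − s) over sources s of rest; N(one piece) = 1:
  size 1 → [5]=1  [6]=1
  size 2 → [5,6]=2
  size 3 → [4,5,6]=2
  size 4 → [3,4,5,6]=2
  size 5 → [1,3,4,5,6]=2  [2,3,4,5,6]=2
  first=0(r) contributes 4
  first=1(p) contributes 2
|[w]| = 6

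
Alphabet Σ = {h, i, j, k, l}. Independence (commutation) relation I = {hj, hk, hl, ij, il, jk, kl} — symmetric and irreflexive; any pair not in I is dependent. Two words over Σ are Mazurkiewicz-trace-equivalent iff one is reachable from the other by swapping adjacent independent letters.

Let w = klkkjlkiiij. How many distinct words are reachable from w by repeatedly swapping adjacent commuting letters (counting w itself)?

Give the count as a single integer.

drop 0:k onto floor
drop 1:l onto floor
drop 2:k onto {0:k}
drop 3:k onto {2:k}
drop 4:j onto {1:l}
drop 5:l onto {4:j}
drop 6:k onto {3:k}
drop 7:i onto {6:k}
drop 8:i onto {7:i}
drop 9:i onto {8:i}
drop 10:j onto {5:l}
ground layer = {0:k, 1:l}
drop-orders for the pieces not yet dropped (sum over which currently-grounded one goes next):
  1 to go: {9} 1  {10} 1
  2 to go: {5,10} 1  {8,9} 1  {9,10} 2
  3 to go: {4,5,10} 1  {5,9,10} 3  {7,8,9} 1  {8,9,10} 3
  4 to go: {1,4,5,10} 1  {4,5,9,10} 4  {5,8,9,10} 6  {6,7,8,9} 1  {7,8,9,10} 4
  5 to go: {1,4,5,9,10} 5  {3,6,7,8,9} 1  {4,5,8,9,10} 10  {5,7,8,9,10} 10  {6,7,8,9,10} 5
  6 to go: {1,4,5,8,9,10} 15  {2,3,6,7,8,9} 1  {3,6,7,8,9,10} 6  {4,5,7,8,9,10} 20  {5,6,7,8,9,10} 15
  7 to go: {0,2,3,6,7,8,9} 1  {1,4,5,7,8,9,10} 35  {2,3,6,7,8,9,10} 7  {3,5,6,7,8,9,10} 21  {4,5,6,7,8,9,10} 35
  8 to go: {0,2,3,6,7,8,9,10} 8  {1,4,5,6,7,8,9,10} 70  {2,3,5,6,7,8,9,10} 28  {3,4,5,6,7,8,9,10} 56
  9 to go: {0,2,3,5,6,7,8,9,10} 36  {1,3,4,5,6,7,8,9,10} 126  {2,3,4,5,6,7,8,9,10} 84
  if 0:k drops first: 210 orders
  if 1:l drops first: 120 orders
heap linearizations: 330

330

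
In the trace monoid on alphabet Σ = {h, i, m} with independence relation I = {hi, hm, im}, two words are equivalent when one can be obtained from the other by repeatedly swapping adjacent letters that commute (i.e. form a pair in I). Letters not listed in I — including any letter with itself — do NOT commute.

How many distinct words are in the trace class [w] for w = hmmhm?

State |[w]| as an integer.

10

#0=h has no predecessor
#1=m has no predecessor
#2=m depends on [1:m]
#3=h depends on [0:h]
#4=m depends on [2:m]
sources: [0:h, 1:m]
N(rest) = Σ N(rest − s) over sources s of rest; N(one piece) = 1:
  size 1 → [3]=1  [4]=1
  size 2 → [0,3]=1  [2,4]=1  [3,4]=2
  size 3 → [0,3,4]=3  [1,2,4]=1  [2,3,4]=3
  first=0(h) contributes 4
  first=1(m) contributes 6
|[w]| = 10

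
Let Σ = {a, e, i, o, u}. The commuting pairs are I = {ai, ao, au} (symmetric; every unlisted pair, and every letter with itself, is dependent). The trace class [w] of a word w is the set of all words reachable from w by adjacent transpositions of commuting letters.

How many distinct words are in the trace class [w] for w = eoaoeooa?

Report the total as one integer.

9

drop 0:e onto floor
drop 1:o onto {0:e}
drop 2:a onto {0:e}
drop 3:o onto {1:o}
drop 4:e onto {2:a, 3:o}
drop 5:o onto {4:e}
drop 6:o onto {5:o}
drop 7:a onto {4:e}
ground layer = {0:e}
drop-orders for the pieces not yet dropped (sum over which currently-grounded one goes next):
  1 to go: {6} 1  {7} 1
  2 to go: {5,6} 1  {6,7} 2
  3 to go: {5,6,7} 3
  4 to go: {4,5,6,7} 3
  5 to go: {2,4,5,6,7} 3  {3,4,5,6,7} 3
  6 to go: {1,3,4,5,6,7} 3  {2,3,4,5,6,7} 6
  if 0:e drops first: 9 orders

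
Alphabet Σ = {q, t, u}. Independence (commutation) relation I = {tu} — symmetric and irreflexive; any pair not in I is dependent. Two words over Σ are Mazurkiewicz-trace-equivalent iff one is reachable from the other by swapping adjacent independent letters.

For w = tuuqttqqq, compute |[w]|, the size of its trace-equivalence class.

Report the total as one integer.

3

drop 0:t onto floor
drop 1:u onto floor
drop 2:u onto {1:u}
drop 3:q onto {0:t, 2:u}
drop 4:t onto {3:q}
drop 5:t onto {4:t}
drop 6:q onto {5:t}
drop 7:q onto {6:q}
drop 8:q onto {7:q}
ground layer = {0:t, 1:u}
drop-orders for the pieces not yet dropped (sum over which currently-grounded one goes next):
  1 to go: {8} 1
  2 to go: {7,8} 1
  3 to go: {6,7,8} 1
  4 to go: {5,6,7,8} 1
  5 to go: {4,5,6,7,8} 1
  6 to go: {3,4,5,6,7,8} 1
  7 to go: {0,3,4,5,6,7,8} 1  {2,3,4,5,6,7,8} 1
  if 0:t drops first: 1 orders
  if 1:u drops first: 2 orders
heap linearizations: 3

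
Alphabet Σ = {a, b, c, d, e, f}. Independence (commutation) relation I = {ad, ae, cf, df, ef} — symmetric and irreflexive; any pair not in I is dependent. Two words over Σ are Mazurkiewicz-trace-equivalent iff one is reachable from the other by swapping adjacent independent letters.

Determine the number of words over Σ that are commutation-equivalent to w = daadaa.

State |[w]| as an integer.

15

#0=d has no predecessor
#1=a has no predecessor
#2=a depends on [1:a]
#3=d depends on [0:d]
#4=a depends on [2:a]
#5=a depends on [4:a]
sources: [0:d, 1:a]
N(rest) = Σ N(rest − s) over sources s of rest; N(one piece) = 1:
  size 1 → [3]=1  [5]=1
  size 2 → [0,3]=1  [3,5]=2  [4,5]=1
  size 3 → [0,3,5]=3  [2,4,5]=1  [3,4,5]=3
  size 4 → [0,3,4,5]=6  [1,2,4,5]=1  [2,3,4,5]=4
  first=0(d) contributes 5
  first=1(a) contributes 10
|[w]| = 15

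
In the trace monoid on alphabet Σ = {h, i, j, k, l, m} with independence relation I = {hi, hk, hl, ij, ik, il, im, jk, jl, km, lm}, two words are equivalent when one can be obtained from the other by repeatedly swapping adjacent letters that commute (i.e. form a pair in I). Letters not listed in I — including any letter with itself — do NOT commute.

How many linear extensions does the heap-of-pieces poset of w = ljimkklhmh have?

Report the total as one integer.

1260

#0=l has no predecessor
#1=j has no predecessor
#2=i has no predecessor
#3=m depends on [1:j]
#4=k depends on [0:l]
#5=k depends on [4:k]
#6=l depends on [5:k]
#7=h depends on [3:m]
#8=m depends on [7:h]
#9=h depends on [8:m]
sources: [0:l, 1:j, 2:i]
N(rest) = Σ N(rest − s) over sources s of rest; N(one piece) = 1:
  size 1 → [2]=1  [6]=1  [9]=1
  size 2 → [2,6]=2  [2,9]=2  [5,6]=1  [6,9]=2  [8,9]=1
  size 3 → [2,5,6]=3  [2,6,9]=6  [2,8,9]=3  [4,5,6]=1  [5,6,9]=3  [6,8,9]=3  [7,8,9]=1
  size 4 → [0,4,5,6]=1  [2,4,5,6]=4  [2,5,6,9]=12  [2,6,8,9]=12  [2,7,8,9]=4  [3,7,8,9]=1  [4,5,6,9]=4  [5,6,8,9]=6  [6,7,8,9]=4
  size 5 → [0,2,4,5,6]=5  [0,4,5,6,9]=5  [1,3,7,8,9]=1  [2,3,7,8,9]=5  [2,4,5,6,9]=20  [2,5,6,8,9]=30  [2,6,7,8,9]=20  [3,6,7,8,9]=5  [4,5,6,8,9]=10  [5,6,7,8,9]=10
  size 6 → [0,2,4,5,6,9]=30  [0,4,5,6,8,9]=15  [1,2,3,7,8,9]=6  [1,3,6,7,8,9]=6  [2,3,6,7,8,9]=30  [2,4,5,6,8,9]=60  [2,5,6,7,8,9]=60  [3,5,6,7,8,9]=15  [4,5,6,7,8,9]=20
  size 7 → [0,2,4,5,6,8,9]=105  [0,4,5,6,7,8,9]=35  [1,2,3,6,7,8,9]=42  [1,3,5,6,7,8,9]=21  [2,3,5,6,7,8,9]=105  [2,4,5,6,7,8,9]=140  [3,4,5,6,7,8,9]=35
  size 8 → [0,2,4,5,6,7,8,9]=280  [0,3,4,5,6,7,8,9]=70  [1,2,3,5,6,7,8,9]=168  [1,3,4,5,6,7,8,9]=56  [2,3,4,5,6,7,8,9]=280
  first=0(l) contributes 504
  first=1(j) contributes 630
  first=2(i) contributes 126
|[w]| = 1260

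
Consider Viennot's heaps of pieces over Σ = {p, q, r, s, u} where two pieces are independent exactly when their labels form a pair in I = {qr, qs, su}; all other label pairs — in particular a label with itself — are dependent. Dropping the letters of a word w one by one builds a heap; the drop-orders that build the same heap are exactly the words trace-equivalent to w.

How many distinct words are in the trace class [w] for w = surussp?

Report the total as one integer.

drop 0:s onto floor
drop 1:u onto floor
drop 2:r onto {0:s, 1:u}
drop 3:u onto {2:r}
drop 4:s onto {2:r}
drop 5:s onto {4:s}
drop 6:p onto {3:u, 5:s}
ground layer = {0:s, 1:u}
drop-orders for the pieces not yet dropped (sum over which currently-grounded one goes next):
  1 to go: {6} 1
  2 to go: {3,6} 1  {5,6} 1
  3 to go: {3,5,6} 2  {4,5,6} 1
  4 to go: {3,4,5,6} 3
  5 to go: {2,3,4,5,6} 3
  if 0:s drops first: 3 orders
  if 1:u drops first: 3 orders
heap linearizations: 6

6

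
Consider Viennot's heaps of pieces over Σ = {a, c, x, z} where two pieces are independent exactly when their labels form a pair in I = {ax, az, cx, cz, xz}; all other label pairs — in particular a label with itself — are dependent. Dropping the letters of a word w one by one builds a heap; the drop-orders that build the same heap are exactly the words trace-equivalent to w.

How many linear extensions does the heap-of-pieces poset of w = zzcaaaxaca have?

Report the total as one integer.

piece 0:z — minimal
piece 1:z rests on {0:z}
piece 2:c — minimal
piece 3:a rests on {2:c}
piece 4:a rests on {3:a}
piece 5:a rests on {4:a}
piece 6:x — minimal
piece 7:a rests on {5:a}
piece 8:c rests on {7:a}
piece 9:a rests on {8:c}
minimal pieces: {0:z, 2:c, 6:x}
ways to finish when only these pieces remain (= sum over removing one remaining piece with nothing left below it):
  1 left: {1}→1  {6}→1  {9}→1
  2 left: {0,1}→1  {1,6}→2  {1,9}→2  {6,9}→2  {8,9}→1
  3 left: {0,1,6}→3  {0,1,9}→3  {1,6,9}→6  {1,8,9}→3  {6,8,9}→3  {7,8,9}→1
  4 left: {0,1,6,9}→12  {0,1,8,9}→6  {1,6,8,9}→12  {1,7,8,9}→4  {5,7,8,9}→1  {6,7,8,9}→4
  5 left: {0,1,6,8,9}→30  {0,1,7,8,9}→10  {1,5,7,8,9}→5  {1,6,7,8,9}→20  {4,5,7,8,9}→1  {5,6,7,8,9}→5
  6 left: {0,1,5,7,8,9}→15  {0,1,6,7,8,9}→60  {1,4,5,7,8,9}→6  {1,5,6,7,8,9}→30  {3,4,5,7,8,9}→1  {4,5,6,7,8,9}→6
  7 left: {0,1,4,5,7,8,9}→21  {0,1,5,6,7,8,9}→105  {1,3,4,5,7,8,9}→7  {1,4,5,6,7,8,9}→42  {2,3,4,5,7,8,9}→1  {3,4,5,6,7,8,9}→7
  8 left: {0,1,3,4,5,7,8,9}→28  {0,1,4,5,6,7,8,9}→168  {1,2,3,4,5,7,8,9}→8  {1,3,4,5,6,7,8,9}→56  {2,3,4,5,6,7,8,9}→8
  placing 0:z first → 72 extensions
  placing 2:c first → 252 extensions
  placing 6:x first → 36 extensions
total linear extensions = 360

360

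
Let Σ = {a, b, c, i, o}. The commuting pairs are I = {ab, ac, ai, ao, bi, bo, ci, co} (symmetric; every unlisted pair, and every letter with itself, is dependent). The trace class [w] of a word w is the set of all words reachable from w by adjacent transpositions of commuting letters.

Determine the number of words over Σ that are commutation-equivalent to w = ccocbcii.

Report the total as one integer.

0(c) covers ∅
1(c) covers 0:c
2(o) covers ∅
3(c) covers 1:c
4(b) covers 3:c
5(c) covers 4:b
6(i) covers 2:o
7(i) covers 6:i
floor of heap: 0:c, 2:o
completions by unplaced set U, small U first (add the entries for U minus each lowest piece of U):
  |U|=1: {5}:1  {7}:1
  |U|=2: {4,5}:1  {5,7}:2  {6,7}:1
  |U|=3: {2,6,7}:1  {3,4,5}:1  {4,5,7}:3  {5,6,7}:3
  |U|=4: {1,3,4,5}:1  {2,5,6,7}:4  {3,4,5,7}:4  {4,5,6,7}:6
  |U|=5: {0,1,3,4,5}:1  {1,3,4,5,7}:5  {2,4,5,6,7}:10  {3,4,5,6,7}:10
  |U|=6: {0,1,3,4,5,7}:6  {1,3,4,5,6,7}:15  {2,3,4,5,6,7}:20
  start at 0(c): 35
  start at 2(o): 21
sum over floor = 56

56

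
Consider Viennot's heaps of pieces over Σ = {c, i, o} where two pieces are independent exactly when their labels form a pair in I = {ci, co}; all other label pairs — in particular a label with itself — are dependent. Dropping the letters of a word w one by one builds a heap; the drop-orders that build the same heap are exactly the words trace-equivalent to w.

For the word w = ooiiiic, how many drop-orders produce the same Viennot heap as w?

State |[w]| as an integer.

piece 0:o — minimal
piece 1:o rests on {0:o}
piece 2:i rests on {1:o}
piece 3:i rests on {2:i}
piece 4:i rests on {3:i}
piece 5:i rests on {4:i}
piece 6:c — minimal
minimal pieces: {0:o, 6:c}
ways to finish when only these pieces remain (= sum over removing one remaining piece with nothing left below it):
  1 left: {5}→1  {6}→1
  2 left: {4,5}→1  {5,6}→2
  3 left: {3,4,5}→1  {4,5,6}→3
  4 left: {2,3,4,5}→1  {3,4,5,6}→4
  5 left: {1,2,3,4,5}→1  {2,3,4,5,6}→5
  placing 0:o first → 6 extensions
  placing 6:c first → 1 extensions
total linear extensions = 7

7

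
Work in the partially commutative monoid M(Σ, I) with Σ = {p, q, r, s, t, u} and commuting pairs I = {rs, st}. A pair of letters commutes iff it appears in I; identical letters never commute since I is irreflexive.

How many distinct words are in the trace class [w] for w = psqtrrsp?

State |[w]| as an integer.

#0=p has no predecessor
#1=s depends on [0:p]
#2=q depends on [1:s]
#3=t depends on [2:q]
#4=r depends on [3:t]
#5=r depends on [4:r]
#6=s depends on [2:q]
#7=p depends on [5:r, 6:s]
sources: [0:p]
N(rest) = Σ N(rest − s) over sources s of rest; N(one piece) = 1:
  size 1 → [7]=1
  size 2 → [5,7]=1  [6,7]=1
  size 3 → [4,5,7]=1  [5,6,7]=2
  size 4 → [3,4,5,7]=1  [4,5,6,7]=3
  size 5 → [3,4,5,6,7]=4
  size 6 → [2,3,4,5,6,7]=4
  first=0(p) contributes 4

4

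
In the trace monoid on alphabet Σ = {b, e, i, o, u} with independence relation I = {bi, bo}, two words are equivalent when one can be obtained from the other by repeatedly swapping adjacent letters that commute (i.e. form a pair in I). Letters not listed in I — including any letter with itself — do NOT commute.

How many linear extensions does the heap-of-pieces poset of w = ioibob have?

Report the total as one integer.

drop 0:i onto floor
drop 1:o onto {0:i}
drop 2:i onto {1:o}
drop 3:b onto floor
drop 4:o onto {2:i}
drop 5:b onto {3:b}
ground layer = {0:i, 3:b}
drop-orders for the pieces not yet dropped (sum over which currently-grounded one goes next):
  1 to go: {4} 1  {5} 1
  2 to go: {2,4} 1  {3,5} 1  {4,5} 2
  3 to go: {1,2,4} 1  {2,4,5} 3  {3,4,5} 3
  4 to go: {0,1,2,4} 1  {1,2,4,5} 4  {2,3,4,5} 6
  if 0:i drops first: 10 orders
  if 3:b drops first: 5 orders
heap linearizations: 15

15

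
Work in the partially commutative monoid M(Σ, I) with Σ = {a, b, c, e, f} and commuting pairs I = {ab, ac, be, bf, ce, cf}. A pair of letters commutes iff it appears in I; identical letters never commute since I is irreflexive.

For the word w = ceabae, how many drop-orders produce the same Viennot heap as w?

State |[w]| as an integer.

15

0(c) covers ∅
1(e) covers ∅
2(a) covers 1:e
3(b) covers 0:c
4(a) covers 2:a
5(e) covers 4:a
floor of heap: 0:c, 1:e
completions by unplaced set U, small U first (add the entries for U minus each lowest piece of U):
  |U|=1: {3}:1  {5}:1
  |U|=2: {0,3}:1  {3,5}:2  {4,5}:1
  |U|=3: {0,3,5}:3  {2,4,5}:1  {3,4,5}:3
  |U|=4: {0,3,4,5}:6  {1,2,4,5}:1  {2,3,4,5}:4
  start at 0(c): 5
  start at 1(e): 10
sum over floor = 15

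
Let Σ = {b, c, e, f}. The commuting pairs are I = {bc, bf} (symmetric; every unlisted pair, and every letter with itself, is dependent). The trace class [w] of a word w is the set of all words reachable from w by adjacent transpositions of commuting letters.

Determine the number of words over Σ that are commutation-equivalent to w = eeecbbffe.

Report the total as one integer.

0(e) covers ∅
1(e) covers 0:e
2(e) covers 1:e
3(c) covers 2:e
4(b) covers 2:e
5(b) covers 4:b
6(f) covers 3:c
7(f) covers 6:f
8(e) covers 5:b, 7:f
floor of heap: 0:e
completions by unplaced set U, small U first (add the entries for U minus each lowest piece of U):
  |U|=1: {8}:1
  |U|=2: {5,8}:1  {7,8}:1
  |U|=3: {4,5,8}:1  {5,7,8}:2  {6,7,8}:1
  |U|=4: {3,6,7,8}:1  {4,5,7,8}:3  {5,6,7,8}:3
  |U|=5: {3,5,6,7,8}:4  {4,5,6,7,8}:6
  |U|=6: {3,4,5,6,7,8}:10
  |U|=7: {2,3,4,5,6,7,8}:10
  start at 0(e): 10

10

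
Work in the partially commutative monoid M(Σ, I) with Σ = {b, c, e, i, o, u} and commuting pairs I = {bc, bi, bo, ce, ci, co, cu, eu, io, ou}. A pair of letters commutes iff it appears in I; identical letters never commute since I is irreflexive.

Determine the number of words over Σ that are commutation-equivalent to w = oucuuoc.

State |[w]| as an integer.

0(o) covers ∅
1(u) covers ∅
2(c) covers ∅
3(u) covers 1:u
4(u) covers 3:u
5(o) covers 0:o
6(c) covers 2:c
floor of heap: 0:o, 1:u, 2:c
completions by unplaced set U, small U first (add the entries for U minus each lowest piece of U):
  |U|=1: {4}:1  {5}:1  {6}:1
  |U|=2: {0,5}:1  {2,6}:1  {3,4}:1  {4,5}:2  {4,6}:2  {5,6}:2
  |U|=3: {0,4,5}:3  {0,5,6}:3  {1,3,4}:1  {2,4,6}:3  {2,5,6}:3  {3,4,5}:3  {3,4,6}:3  {4,5,6}:6
  |U|=4: {0,2,5,6}:6  {0,3,4,5}:6  {0,4,5,6}:12  {1,3,4,5}:4  {1,3,4,6}:4  {2,3,4,6}:6  {2,4,5,6}:12  {3,4,5,6}:12
  |U|=5: {0,1,3,4,5}:10  {0,2,4,5,6}:30  {0,3,4,5,6}:30  {1,2,3,4,6}:10  {1,3,4,5,6}:20  {2,3,4,5,6}:30
  start at 0(o): 60
  start at 1(u): 90
  start at 2(c): 60
sum over floor = 210

210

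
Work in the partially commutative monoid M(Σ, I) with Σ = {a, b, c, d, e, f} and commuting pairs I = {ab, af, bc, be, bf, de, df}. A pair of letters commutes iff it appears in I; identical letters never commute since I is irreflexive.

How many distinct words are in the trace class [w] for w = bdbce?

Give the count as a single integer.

3

drop 0:b onto floor
drop 1:d onto {0:b}
drop 2:b onto {1:d}
drop 3:c onto {1:d}
drop 4:e onto {3:c}
ground layer = {0:b}
drop-orders for the pieces not yet dropped (sum over which currently-grounded one goes next):
  1 to go: {2} 1  {4} 1
  2 to go: {2,4} 2  {3,4} 1
  3 to go: {2,3,4} 3
  if 0:b drops first: 3 orders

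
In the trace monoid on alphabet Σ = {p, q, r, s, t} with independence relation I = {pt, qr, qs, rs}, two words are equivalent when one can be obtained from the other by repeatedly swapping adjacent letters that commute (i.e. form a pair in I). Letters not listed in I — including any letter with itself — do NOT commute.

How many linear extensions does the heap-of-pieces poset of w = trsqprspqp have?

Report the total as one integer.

12

drop 0:t onto floor
drop 1:r onto {0:t}
drop 2:s onto {0:t}
drop 3:q onto {0:t}
drop 4:p onto {1:r, 2:s, 3:q}
drop 5:r onto {4:p}
drop 6:s onto {4:p}
drop 7:p onto {5:r, 6:s}
drop 8:q onto {7:p}
drop 9:p onto {8:q}
ground layer = {0:t}
drop-orders for the pieces not yet dropped (sum over which currently-grounded one goes next):
  1 to go: {9} 1
  2 to go: {8,9} 1
  3 to go: {7,8,9} 1
  4 to go: {5,7,8,9} 1  {6,7,8,9} 1
  5 to go: {5,6,7,8,9} 2
  6 to go: {4,5,6,7,8,9} 2
  7 to go: {1,4,5,6,7,8,9} 2  {2,4,5,6,7,8,9} 2  {3,4,5,6,7,8,9} 2
  8 to go: {1,2,4,5,6,7,8,9} 4  {1,3,4,5,6,7,8,9} 4  {2,3,4,5,6,7,8,9} 4
  if 0:t drops first: 12 orders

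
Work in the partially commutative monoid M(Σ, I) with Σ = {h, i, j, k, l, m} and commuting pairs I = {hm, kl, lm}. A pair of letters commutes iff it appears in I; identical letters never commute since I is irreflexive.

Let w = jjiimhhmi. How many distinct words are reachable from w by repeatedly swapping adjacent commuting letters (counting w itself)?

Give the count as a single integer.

6

drop 0:j onto floor
drop 1:j onto {0:j}
drop 2:i onto {1:j}
drop 3:i onto {2:i}
drop 4:m onto {3:i}
drop 5:h onto {3:i}
drop 6:h onto {5:h}
drop 7:m onto {4:m}
drop 8:i onto {6:h, 7:m}
ground layer = {0:j}
drop-orders for the pieces not yet dropped (sum over which currently-grounded one goes next):
  1 to go: {8} 1
  2 to go: {6,8} 1  {7,8} 1
  3 to go: {4,7,8} 1  {5,6,8} 1  {6,7,8} 2
  4 to go: {4,6,7,8} 3  {5,6,7,8} 3
  5 to go: {4,5,6,7,8} 6
  6 to go: {3,4,5,6,7,8} 6
  7 to go: {2,3,4,5,6,7,8} 6
  if 0:j drops first: 6 orders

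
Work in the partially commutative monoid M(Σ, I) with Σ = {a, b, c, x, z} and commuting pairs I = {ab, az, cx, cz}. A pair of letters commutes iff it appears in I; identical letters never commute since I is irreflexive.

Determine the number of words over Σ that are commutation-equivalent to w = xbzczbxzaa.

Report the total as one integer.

drop 0:x onto floor
drop 1:b onto {0:x}
drop 2:z onto {1:b}
drop 3:c onto {1:b}
drop 4:z onto {2:z}
drop 5:b onto {3:c, 4:z}
drop 6:x onto {5:b}
drop 7:z onto {6:x}
drop 8:a onto {6:x}
drop 9:a onto {8:a}
ground layer = {0:x}
drop-orders for the pieces not yet dropped (sum over which currently-grounded one goes next):
  1 to go: {7} 1  {9} 1
  2 to go: {7,9} 2  {8,9} 1
  3 to go: {7,8,9} 3
  4 to go: {6,7,8,9} 3
  5 to go: {5,6,7,8,9} 3
  6 to go: {3,5,6,7,8,9} 3  {4,5,6,7,8,9} 3
  7 to go: {2,4,5,6,7,8,9} 3  {3,4,5,6,7,8,9} 6
  8 to go: {2,3,4,5,6,7,8,9} 9
  if 0:x drops first: 9 orders

9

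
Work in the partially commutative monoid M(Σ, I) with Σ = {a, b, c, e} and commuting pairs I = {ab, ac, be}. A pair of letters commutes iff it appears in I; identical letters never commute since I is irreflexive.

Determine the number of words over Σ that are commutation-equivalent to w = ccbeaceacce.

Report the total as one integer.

#0=c has no predecessor
#1=c depends on [0:c]
#2=b depends on [1:c]
#3=e depends on [1:c]
#4=a depends on [3:e]
#5=c depends on [2:b, 3:e]
#6=e depends on [4:a, 5:c]
#7=a depends on [6:e]
#8=c depends on [6:e]
#9=c depends on [8:c]
#10=e depends on [7:a, 9:c]
sources: [0:c]
N(rest) = Σ N(rest − s) over sources s of rest; N(one piece) = 1:
  size 1 → [10]=1
  size 2 → [7,10]=1  [9,10]=1
  size 3 → [7,9,10]=2  [8,9,10]=1
  size 4 → [7,8,9,10]=3
  size 5 → [6,7,8,9,10]=3
  size 6 → [4,6,7,8,9,10]=3  [5,6,7,8,9,10]=3
  size 7 → [2,5,6,7,8,9,10]=3  [4,5,6,7,8,9,10]=6
  size 8 → [2,4,5,6,7,8,9,10]=9  [3,4,5,6,7,8,9,10]=6
  size 9 → [2,3,4,5,6,7,8,9,10]=15
  first=0(c) contributes 15

15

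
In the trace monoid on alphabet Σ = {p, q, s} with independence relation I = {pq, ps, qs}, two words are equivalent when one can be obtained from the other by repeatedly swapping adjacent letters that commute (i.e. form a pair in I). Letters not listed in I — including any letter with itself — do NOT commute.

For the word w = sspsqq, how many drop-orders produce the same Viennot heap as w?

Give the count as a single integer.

#0=s has no predecessor
#1=s depends on [0:s]
#2=p has no predecessor
#3=s depends on [1:s]
#4=q has no predecessor
#5=q depends on [4:q]
sources: [0:s, 2:p, 4:q]
N(rest) = Σ N(rest − s) over sources s of rest; N(one piece) = 1:
  size 1 → [2]=1  [3]=1  [5]=1
  size 2 → [1,3]=1  [2,3]=2  [2,5]=2  [3,5]=2  [4,5]=1
  size 3 → [0,1,3]=1  [1,2,3]=3  [1,3,5]=3  [2,3,5]=6  [2,4,5]=3  [3,4,5]=3
  size 4 → [0,1,2,3]=4  [0,1,3,5]=4  [1,2,3,5]=12  [1,3,4,5]=6  [2,3,4,5]=12
  first=0(s) contributes 30
  first=2(p) contributes 10
  first=4(q) contributes 20
|[w]| = 60

60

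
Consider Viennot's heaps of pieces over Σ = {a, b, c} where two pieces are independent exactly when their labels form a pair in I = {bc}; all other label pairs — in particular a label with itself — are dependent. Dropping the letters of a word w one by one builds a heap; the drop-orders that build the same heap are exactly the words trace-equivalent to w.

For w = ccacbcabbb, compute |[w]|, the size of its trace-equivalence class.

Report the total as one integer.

0(c) covers ∅
1(c) covers 0:c
2(a) covers 1:c
3(c) covers 2:a
4(b) covers 2:a
5(c) covers 3:c
6(a) covers 4:b, 5:c
7(b) covers 6:a
8(b) covers 7:b
9(b) covers 8:b
floor of heap: 0:c
completions by unplaced set U, small U first (add the entries for U minus each lowest piece of U):
  |U|=1: {9}:1
  |U|=2: {8,9}:1
  |U|=3: {7,8,9}:1
  |U|=4: {6,7,8,9}:1
  |U|=5: {4,6,7,8,9}:1  {5,6,7,8,9}:1
  |U|=6: {3,5,6,7,8,9}:1  {4,5,6,7,8,9}:2
  |U|=7: {3,4,5,6,7,8,9}:3
  |U|=8: {2,3,4,5,6,7,8,9}:3
  start at 0(c): 3

3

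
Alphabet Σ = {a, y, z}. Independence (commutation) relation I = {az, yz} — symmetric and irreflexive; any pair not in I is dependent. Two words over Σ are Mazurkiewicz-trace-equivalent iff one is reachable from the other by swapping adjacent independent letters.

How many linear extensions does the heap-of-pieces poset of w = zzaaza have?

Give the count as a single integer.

piece 0:z — minimal
piece 1:z rests on {0:z}
piece 2:a — minimal
piece 3:a rests on {2:a}
piece 4:z rests on {1:z}
piece 5:a rests on {3:a}
minimal pieces: {0:z, 2:a}
ways to finish when only these pieces remain (= sum over removing one remaining piece with nothing left below it):
  1 left: {4}→1  {5}→1
  2 left: {1,4}→1  {3,5}→1  {4,5}→2
  3 left: {0,1,4}→1  {1,4,5}→3  {2,3,5}→1  {3,4,5}→3
  4 left: {0,1,4,5}→4  {1,3,4,5}→6  {2,3,4,5}→4
  placing 0:z first → 10 extensions
  placing 2:a first → 10 extensions
total linear extensions = 20

20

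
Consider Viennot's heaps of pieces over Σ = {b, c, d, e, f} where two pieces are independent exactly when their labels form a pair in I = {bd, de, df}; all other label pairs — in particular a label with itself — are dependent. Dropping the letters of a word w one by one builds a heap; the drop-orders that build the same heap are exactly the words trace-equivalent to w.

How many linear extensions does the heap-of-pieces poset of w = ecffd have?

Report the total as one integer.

0(e) covers ∅
1(c) covers 0:e
2(f) covers 1:c
3(f) covers 2:f
4(d) covers 1:c
floor of heap: 0:e
completions by unplaced set U, small U first (add the entries for U minus each lowest piece of U):
  |U|=1: {3}:1  {4}:1
  |U|=2: {2,3}:1  {3,4}:2
  |U|=3: {2,3,4}:3
  start at 0(e): 3

3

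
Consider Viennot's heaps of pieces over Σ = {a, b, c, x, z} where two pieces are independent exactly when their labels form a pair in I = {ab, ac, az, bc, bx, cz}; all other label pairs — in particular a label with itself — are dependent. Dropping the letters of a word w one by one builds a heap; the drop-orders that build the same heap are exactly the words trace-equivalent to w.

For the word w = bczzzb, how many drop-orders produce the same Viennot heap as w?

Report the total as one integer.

piece 0:b — minimal
piece 1:c — minimal
piece 2:z rests on {0:b}
piece 3:z rests on {2:z}
piece 4:z rests on {3:z}
piece 5:b rests on {4:z}
minimal pieces: {0:b, 1:c}
ways to finish when only these pieces remain (= sum over removing one remaining piece with nothing left below it):
  1 left: {1}→1  {5}→1
  2 left: {1,5}→2  {4,5}→1
  3 left: {1,4,5}→3  {3,4,5}→1
  4 left: {1,3,4,5}→4  {2,3,4,5}→1
  placing 0:b first → 5 extensions
  placing 1:c first → 1 extensions
total linear extensions = 6

6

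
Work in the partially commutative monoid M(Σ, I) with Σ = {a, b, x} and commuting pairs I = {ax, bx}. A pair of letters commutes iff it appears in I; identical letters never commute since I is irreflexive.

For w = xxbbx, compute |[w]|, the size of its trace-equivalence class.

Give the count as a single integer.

10

#0=x has no predecessor
#1=x depends on [0:x]
#2=b has no predecessor
#3=b depends on [2:b]
#4=x depends on [1:x]
sources: [0:x, 2:b]
N(rest) = Σ N(rest − s) over sources s of rest; N(one piece) = 1:
  size 1 → [3]=1  [4]=1
  size 2 → [1,4]=1  [2,3]=1  [3,4]=2
  size 3 → [0,1,4]=1  [1,3,4]=3  [2,3,4]=3
  first=0(x) contributes 6
  first=2(b) contributes 4
|[w]| = 10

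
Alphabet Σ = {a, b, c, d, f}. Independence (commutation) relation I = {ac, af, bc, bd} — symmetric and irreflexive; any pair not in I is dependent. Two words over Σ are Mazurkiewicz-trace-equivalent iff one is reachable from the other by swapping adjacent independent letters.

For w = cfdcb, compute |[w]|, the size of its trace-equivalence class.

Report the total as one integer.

#0=c has no predecessor
#1=f depends on [0:c]
#2=d depends on [1:f]
#3=c depends on [2:d]
#4=b depends on [1:f]
sources: [0:c]
N(rest) = Σ N(rest − s) over sources s of rest; N(one piece) = 1:
  size 1 → [3]=1  [4]=1
  size 2 → [2,3]=1  [3,4]=2
  size 3 → [2,3,4]=3
  first=0(c) contributes 3

3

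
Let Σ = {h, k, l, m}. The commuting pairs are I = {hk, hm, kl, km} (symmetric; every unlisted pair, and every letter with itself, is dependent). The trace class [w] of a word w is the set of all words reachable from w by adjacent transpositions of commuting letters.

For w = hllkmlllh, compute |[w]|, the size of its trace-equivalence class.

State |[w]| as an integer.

0(h) covers ∅
1(l) covers 0:h
2(l) covers 1:l
3(k) covers ∅
4(m) covers 2:l
5(l) covers 4:m
6(l) covers 5:l
7(l) covers 6:l
8(h) covers 7:l
floor of heap: 0:h, 3:k
completions by unplaced set U, small U first (add the entries for U minus each lowest piece of U):
  |U|=1: {3}:1  {8}:1
  |U|=2: {3,8}:2  {7,8}:1
  |U|=3: {3,7,8}:3  {6,7,8}:1
  |U|=4: {3,6,7,8}:4  {5,6,7,8}:1
  |U|=5: {3,5,6,7,8}:5  {4,5,6,7,8}:1
  |U|=6: {2,4,5,6,7,8}:1  {3,4,5,6,7,8}:6
  |U|=7: {1,2,4,5,6,7,8}:1  {2,3,4,5,6,7,8}:7
  start at 0(h): 8
  start at 3(k): 1
sum over floor = 9

9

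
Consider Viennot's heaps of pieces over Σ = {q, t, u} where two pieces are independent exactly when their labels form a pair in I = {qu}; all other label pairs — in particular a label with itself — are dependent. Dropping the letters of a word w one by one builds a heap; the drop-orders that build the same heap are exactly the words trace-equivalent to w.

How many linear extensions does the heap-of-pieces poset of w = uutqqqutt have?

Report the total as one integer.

drop 0:u onto floor
drop 1:u onto {0:u}
drop 2:t onto {1:u}
drop 3:q onto {2:t}
drop 4:q onto {3:q}
drop 5:q onto {4:q}
drop 6:u onto {2:t}
drop 7:t onto {5:q, 6:u}
drop 8:t onto {7:t}
ground layer = {0:u}
drop-orders for the pieces not yet dropped (sum over which currently-grounded one goes next):
  1 to go: {8} 1
  2 to go: {7,8} 1
  3 to go: {5,7,8} 1  {6,7,8} 1
  4 to go: {4,5,7,8} 1  {5,6,7,8} 2
  5 to go: {3,4,5,7,8} 1  {4,5,6,7,8} 3
  6 to go: {3,4,5,6,7,8} 4
  7 to go: {2,3,4,5,6,7,8} 4
  if 0:u drops first: 4 orders

4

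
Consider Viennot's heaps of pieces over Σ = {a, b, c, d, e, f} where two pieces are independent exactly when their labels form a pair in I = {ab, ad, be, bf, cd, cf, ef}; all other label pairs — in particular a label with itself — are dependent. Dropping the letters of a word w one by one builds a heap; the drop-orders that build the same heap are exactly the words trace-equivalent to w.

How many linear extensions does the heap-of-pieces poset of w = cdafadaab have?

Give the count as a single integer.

drop 0:c onto floor
drop 1:d onto floor
drop 2:a onto {0:c}
drop 3:f onto {1:d, 2:a}
drop 4:a onto {3:f}
drop 5:d onto {3:f}
drop 6:a onto {4:a}
drop 7:a onto {6:a}
drop 8:b onto {5:d}
ground layer = {0:c, 1:d}
drop-orders for the pieces not yet dropped (sum over which currently-grounded one goes next):
  1 to go: {7} 1  {8} 1
  2 to go: {5,8} 1  {6,7} 1  {7,8} 2
  3 to go: {4,6,7} 1  {5,7,8} 3  {6,7,8} 3
  4 to go: {4,6,7,8} 4  {5,6,7,8} 6
  5 to go: {4,5,6,7,8} 10
  6 to go: {3,4,5,6,7,8} 10
  7 to go: {1,3,4,5,6,7,8} 10  {2,3,4,5,6,7,8} 10
  if 0:c drops first: 20 orders
  if 1:d drops first: 10 orders
heap linearizations: 30

30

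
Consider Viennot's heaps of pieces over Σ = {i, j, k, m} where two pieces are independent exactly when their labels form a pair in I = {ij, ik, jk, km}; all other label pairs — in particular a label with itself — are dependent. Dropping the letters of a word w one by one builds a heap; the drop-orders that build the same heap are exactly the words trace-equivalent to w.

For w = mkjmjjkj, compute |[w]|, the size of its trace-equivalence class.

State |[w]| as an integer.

#0=m has no predecessor
#1=k has no predecessor
#2=j depends on [0:m]
#3=m depends on [2:j]
#4=j depends on [3:m]
#5=j depends on [4:j]
#6=k depends on [1:k]
#7=j depends on [5:j]
sources: [0:m, 1:k]
N(rest) = Σ N(rest − s) over sources s of rest; N(one piece) = 1:
  size 1 → [6]=1  [7]=1
  size 2 → [1,6]=1  [5,7]=1  [6,7]=2
  size 3 → [1,6,7]=3  [4,5,7]=1  [5,6,7]=3
  size 4 → [1,5,6,7]=6  [3,4,5,7]=1  [4,5,6,7]=4
  size 5 → [1,4,5,6,7]=10  [2,3,4,5,7]=1  [3,4,5,6,7]=5
  size 6 → [0,2,3,4,5,7]=1  [1,3,4,5,6,7]=15  [2,3,4,5,6,7]=6
  first=0(m) contributes 21
  first=1(k) contributes 7
|[w]| = 28

28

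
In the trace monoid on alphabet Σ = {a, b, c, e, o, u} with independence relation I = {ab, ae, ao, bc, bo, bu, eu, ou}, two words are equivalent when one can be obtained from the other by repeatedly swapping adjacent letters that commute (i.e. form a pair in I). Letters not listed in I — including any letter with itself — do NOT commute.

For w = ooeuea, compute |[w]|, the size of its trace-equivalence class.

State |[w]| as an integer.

drop 0:o onto floor
drop 1:o onto {0:o}
drop 2:e onto {1:o}
drop 3:u onto floor
drop 4:e onto {2:e}
drop 5:a onto {3:u}
ground layer = {0:o, 3:u}
drop-orders for the pieces not yet dropped (sum over which currently-grounded one goes next):
  1 to go: {4} 1  {5} 1
  2 to go: {2,4} 1  {3,5} 1  {4,5} 2
  3 to go: {1,2,4} 1  {2,4,5} 3  {3,4,5} 3
  4 to go: {0,1,2,4} 1  {1,2,4,5} 4  {2,3,4,5} 6
  if 0:o drops first: 10 orders
  if 3:u drops first: 5 orders
heap linearizations: 15

15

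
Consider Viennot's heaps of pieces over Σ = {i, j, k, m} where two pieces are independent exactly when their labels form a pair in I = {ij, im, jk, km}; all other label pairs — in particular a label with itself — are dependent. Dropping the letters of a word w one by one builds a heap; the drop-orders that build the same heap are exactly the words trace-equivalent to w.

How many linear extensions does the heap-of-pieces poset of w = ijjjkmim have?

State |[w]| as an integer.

56

piece 0:i — minimal
piece 1:j — minimal
piece 2:j rests on {1:j}
piece 3:j rests on {2:j}
piece 4:k rests on {0:i}
piece 5:m rests on {3:j}
piece 6:i rests on {4:k}
piece 7:m rests on {5:m}
minimal pieces: {0:i, 1:j}
ways to finish when only these pieces remain (= sum over removing one remaining piece with nothing left below it):
  1 left: {6}→1  {7}→1
  2 left: {4,6}→1  {5,7}→1  {6,7}→2
  3 left: {0,4,6}→1  {3,5,7}→1  {4,6,7}→3  {5,6,7}→3
  4 left: {0,4,6,7}→4  {2,3,5,7}→1  {3,5,6,7}→4  {4,5,6,7}→6
  5 left: {0,4,5,6,7}→10  {1,2,3,5,7}→1  {2,3,5,6,7}→5  {3,4,5,6,7}→10
  6 left: {0,3,4,5,6,7}→20  {1,2,3,5,6,7}→6  {2,3,4,5,6,7}→15
  placing 0:i first → 21 extensions
  placing 1:j first → 35 extensions
total linear extensions = 56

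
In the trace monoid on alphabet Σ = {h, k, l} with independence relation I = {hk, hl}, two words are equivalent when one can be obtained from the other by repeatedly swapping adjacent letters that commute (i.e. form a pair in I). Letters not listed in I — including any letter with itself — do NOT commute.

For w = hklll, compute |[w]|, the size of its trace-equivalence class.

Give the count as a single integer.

drop 0:h onto floor
drop 1:k onto floor
drop 2:l onto {1:k}
drop 3:l onto {2:l}
drop 4:l onto {3:l}
ground layer = {0:h, 1:k}
drop-orders for the pieces not yet dropped (sum over which currently-grounded one goes next):
  1 to go: {0} 1  {4} 1
  2 to go: {0,4} 2  {3,4} 1
  3 to go: {0,3,4} 3  {2,3,4} 1
  if 0:h drops first: 1 orders
  if 1:k drops first: 4 orders
heap linearizations: 5

5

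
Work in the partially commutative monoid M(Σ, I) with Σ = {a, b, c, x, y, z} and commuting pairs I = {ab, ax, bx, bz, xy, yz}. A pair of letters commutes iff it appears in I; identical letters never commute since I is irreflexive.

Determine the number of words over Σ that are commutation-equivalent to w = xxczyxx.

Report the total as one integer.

#0=x has no predecessor
#1=x depends on [0:x]
#2=c depends on [1:x]
#3=z depends on [2:c]
#4=y depends on [2:c]
#5=x depends on [3:z]
#6=x depends on [5:x]
sources: [0:x]
N(rest) = Σ N(rest − s) over sources s of rest; N(one piece) = 1:
  size 1 → [4]=1  [6]=1
  size 2 → [4,6]=2  [5,6]=1
  size 3 → [3,5,6]=1  [4,5,6]=3
  size 4 → [3,4,5,6]=4
  size 5 → [2,3,4,5,6]=4
  first=0(x) contributes 4

4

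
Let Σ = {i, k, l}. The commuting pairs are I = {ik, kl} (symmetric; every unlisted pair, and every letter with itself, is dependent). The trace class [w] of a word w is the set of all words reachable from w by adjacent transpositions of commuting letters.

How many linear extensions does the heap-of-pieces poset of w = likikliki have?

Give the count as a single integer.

piece 0:l — minimal
piece 1:i rests on {0:l}
piece 2:k — minimal
piece 3:i rests on {1:i}
piece 4:k rests on {2:k}
piece 5:l rests on {3:i}
piece 6:i rests on {5:l}
piece 7:k rests on {4:k}
piece 8:i rests on {6:i}
minimal pieces: {0:l, 2:k}
ways to finish when only these pieces remain (= sum over removing one remaining piece with nothing left below it):
  1 left: {7}→1  {8}→1
  2 left: {4,7}→1  {6,8}→1  {7,8}→2
  3 left: {2,4,7}→1  {4,7,8}→3  {5,6,8}→1  {6,7,8}→3
  4 left: {2,4,7,8}→4  {3,5,6,8}→1  {4,6,7,8}→6  {5,6,7,8}→4
  5 left: {1,3,5,6,8}→1  {2,4,6,7,8}→10  {3,5,6,7,8}→5  {4,5,6,7,8}→10
  6 left: {0,1,3,5,6,8}→1  {1,3,5,6,7,8}→6  {2,4,5,6,7,8}→20  {3,4,5,6,7,8}→15
  7 left: {0,1,3,5,6,7,8}→7  {1,3,4,5,6,7,8}→21  {2,3,4,5,6,7,8}→35
  placing 0:l first → 56 extensions
  placing 2:k first → 28 extensions
total linear extensions = 84

84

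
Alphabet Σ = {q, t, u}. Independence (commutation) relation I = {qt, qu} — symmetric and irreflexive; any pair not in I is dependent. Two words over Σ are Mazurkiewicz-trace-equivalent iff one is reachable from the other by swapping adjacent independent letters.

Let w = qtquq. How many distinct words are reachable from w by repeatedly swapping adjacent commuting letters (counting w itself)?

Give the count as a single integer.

0(q) covers ∅
1(t) covers ∅
2(q) covers 0:q
3(u) covers 1:t
4(q) covers 2:q
floor of heap: 0:q, 1:t
completions by unplaced set U, small U first (add the entries for U minus each lowest piece of U):
  |U|=1: {3}:1  {4}:1
  |U|=2: {1,3}:1  {2,4}:1  {3,4}:2
  |U|=3: {0,2,4}:1  {1,3,4}:3  {2,3,4}:3
  start at 0(q): 6
  start at 1(t): 4
sum over floor = 10

10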